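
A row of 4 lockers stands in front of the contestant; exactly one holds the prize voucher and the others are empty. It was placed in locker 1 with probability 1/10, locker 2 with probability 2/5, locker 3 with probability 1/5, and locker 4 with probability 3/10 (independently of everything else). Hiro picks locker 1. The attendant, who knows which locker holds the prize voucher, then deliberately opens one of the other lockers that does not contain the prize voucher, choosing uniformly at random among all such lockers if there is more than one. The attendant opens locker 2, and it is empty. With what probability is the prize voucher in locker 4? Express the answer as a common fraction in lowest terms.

9/17

Condition on the true location of the prize voucher.
If it is in locker 1 (prior 1/10): the attendant has 3 equally likely choices, so probability 1/3; weight (1/10)·(1/3) = 1/30.
If it is in locker 2 (prior 2/5): the attendant opened locker 2, so this case is ruled out; weight (2/5)·0 = 0.
If it is in locker 3 (prior 1/5): the attendant has 2 equally likely choices, so probability 1/2; weight (1/5)·(1/2) = 1/10.
If it is in locker 4 (prior 3/10): the attendant has 2 equally likely choices, so probability 1/2; weight (3/10)·(1/2) = 3/20.
The weights sum to 17/60.
So P(the prize voucher in locker 4 | the attendant opened locker 2) = (3/20) / (17/60) = 9/17.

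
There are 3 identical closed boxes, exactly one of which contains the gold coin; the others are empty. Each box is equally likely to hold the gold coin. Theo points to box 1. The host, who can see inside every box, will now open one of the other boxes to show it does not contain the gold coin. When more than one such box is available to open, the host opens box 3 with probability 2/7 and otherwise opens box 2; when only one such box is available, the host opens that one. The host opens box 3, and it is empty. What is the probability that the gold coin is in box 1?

Apply Bayes' rule, conditioning on where the gold coin actually is.
If it is in box 1 (prior 1/3): box 3 is available, opened with probability 2/7; weight (1/3)·(2/7) = 2/21.
If it is in box 2 (prior 1/3): only box 3 is available, probability 1; weight (1/3)·1 = 1/3.
If it is in box 3 (prior 1/3): the host opened box 3, so this case is ruled out; weight (1/3)·0 = 0.
The weights sum to 3/7.
So P(the gold coin in box 1 | the host opened box 3) = (2/21) / (3/7) = 2/9.

2/9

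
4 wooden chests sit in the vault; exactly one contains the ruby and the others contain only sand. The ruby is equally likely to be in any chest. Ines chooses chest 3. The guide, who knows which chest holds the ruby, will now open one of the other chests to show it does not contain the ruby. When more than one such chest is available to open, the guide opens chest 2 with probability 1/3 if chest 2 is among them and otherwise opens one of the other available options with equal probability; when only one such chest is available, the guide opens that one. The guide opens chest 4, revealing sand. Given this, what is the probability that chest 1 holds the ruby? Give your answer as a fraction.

Apply Bayes' rule, conditioning on where the ruby actually is.
If it is in chest 1 (prior 1/4): chest 2 is available but not opened, probability 2/3; weight (1/4)·(2/3) = 1/6.
If it is in chest 2 (prior 1/4): chest 2 holds the prize so is unavailable; the guide chooses uniformly among the 2 others, probability 1/2; weight (1/4)·(1/2) = 1/8.
If it is in chest 3 (prior 1/4): chest 2 is available but not opened; chest 4 gets probability (1 − 1/3)/2 = 1/3; weight (1/4)·(1/3) = 1/12.
If it is in chest 4 (prior 1/4): the guide opened chest 4, so this case is ruled out; weight (1/4)·0 = 0.
The weights sum to 3/8.
So P(the ruby in chest 1 | the guide opened chest 4) = (1/6) / (3/8) = 4/9.

4/9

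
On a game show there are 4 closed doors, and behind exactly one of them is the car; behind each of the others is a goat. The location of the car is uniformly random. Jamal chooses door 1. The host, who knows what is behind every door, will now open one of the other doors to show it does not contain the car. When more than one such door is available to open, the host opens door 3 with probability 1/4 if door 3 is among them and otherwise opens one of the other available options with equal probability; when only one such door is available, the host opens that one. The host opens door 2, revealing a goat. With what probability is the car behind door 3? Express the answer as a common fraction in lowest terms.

4/13

Condition on the true location of the car.
If it is behind door 1 (prior 1/4): door 3 is available but not opened; door 2 gets probability (1 − 1/4)/2 = 3/8; weight (1/4)·(3/8) = 3/32.
If it is behind door 2 (prior 1/4): the host opened door 2, so this case is ruled out; weight (1/4)·0 = 0.
If it is behind door 3 (prior 1/4): door 3 holds the prize so is unavailable; the host chooses uniformly among the 2 others, probability 1/2; weight (1/4)·(1/2) = 1/8.
If it is behind door 4 (prior 1/4): door 3 is available but not opened, probability 3/4; weight (1/4)·(3/4) = 3/16.
The weights sum to 13/32.
So P(the car behind door 3 | the host opened door 2) = (1/8) / (13/32) = 4/13.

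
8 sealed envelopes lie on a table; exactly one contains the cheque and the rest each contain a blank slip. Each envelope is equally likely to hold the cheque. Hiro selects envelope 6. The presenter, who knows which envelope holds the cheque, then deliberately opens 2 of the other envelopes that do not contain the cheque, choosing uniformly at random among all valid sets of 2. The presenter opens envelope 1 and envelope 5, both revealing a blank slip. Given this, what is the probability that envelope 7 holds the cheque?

7/40

Apply Bayes' rule, conditioning on where the cheque actually is.
If it is in either of envelopes 1 and 5 (prior 1/8 each): that envelope was opened and seen not to hold the prize — ruled out; weight (1/8)·0 = 0 each.
If it is in any of envelopes 2, 3, 4, 7, and 8 (prior 1/8 each): the presenter has 15 equally likely choices, so probability 1/15; weight (1/8)·(1/15) = 1/120 each.
If it is in envelope 6 (prior 1/8): the presenter has 21 equally likely choices, so probability 1/21; weight (1/8)·(1/21) = 1/168.
The weights sum to 1/21.
So P(the cheque in envelope 7 | the presenter opened envelope 1 and envelope 5) = (1/120) / (1/21) = 7/40.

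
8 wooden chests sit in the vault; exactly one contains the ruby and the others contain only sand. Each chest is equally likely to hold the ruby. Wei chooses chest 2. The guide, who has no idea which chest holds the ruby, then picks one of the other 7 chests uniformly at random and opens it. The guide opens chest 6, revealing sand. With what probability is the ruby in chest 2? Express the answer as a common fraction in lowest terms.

1/7

Apply Bayes' rule, conditioning on where the ruby actually is.
If it is in any of chests 1, 2, 3, 4, 5, 7, and 8 (prior 1/8 each): the guide picks chest 6 with probability 1/7 regardless, and it is not the prize; weight (1/8)·(1/7) = 1/56 each.
If it is in chest 6 (prior 1/8): the guide opened chest 6, so this case is ruled out; weight (1/8)·0 = 0.
The weights sum to 1/8.
So P(the ruby in chest 2 | the guide opened chest 6) = (1/56) / (1/8) = 1/7.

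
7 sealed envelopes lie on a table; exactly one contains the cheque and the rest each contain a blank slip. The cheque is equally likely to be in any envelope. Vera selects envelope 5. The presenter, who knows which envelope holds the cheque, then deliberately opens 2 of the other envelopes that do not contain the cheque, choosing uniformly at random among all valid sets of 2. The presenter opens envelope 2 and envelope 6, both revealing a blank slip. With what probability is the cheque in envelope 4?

3/14

Consider each possible location of the cheque in turn.
If it is in any of envelopes 1, 3, 4, and 7 (prior 1/7 each): the presenter has 10 equally likely choices, so probability 1/10; weight (1/7)·(1/10) = 1/70 each.
If it is in either of envelopes 2 and 6 (prior 1/7 each): that envelope was opened and seen not to hold the prize — ruled out; weight (1/7)·0 = 0 each.
If it is in envelope 5 (prior 1/7): the presenter has 15 equally likely choices, so probability 1/15; weight (1/7)·(1/15) = 1/105.
The weights sum to 1/15.
So P(the cheque in envelope 4 | the presenter opened envelope 2 and envelope 6) = (1/70) / (1/15) = 3/14.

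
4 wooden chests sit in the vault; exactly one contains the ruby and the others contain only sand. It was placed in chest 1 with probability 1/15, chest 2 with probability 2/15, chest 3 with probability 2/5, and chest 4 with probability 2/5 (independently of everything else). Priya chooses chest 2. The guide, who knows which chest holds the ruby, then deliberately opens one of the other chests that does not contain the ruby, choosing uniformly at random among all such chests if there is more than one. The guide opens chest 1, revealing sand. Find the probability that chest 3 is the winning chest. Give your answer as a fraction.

9/20

Apply Bayes' rule, conditioning on where the ruby actually is.
If it is in chest 1 (prior 1/15): the guide opened chest 1, so this case is ruled out; weight (1/15)·0 = 0.
If it is in chest 2 (prior 2/15): the guide has 3 equally likely choices, so probability 1/3; weight (2/15)·(1/3) = 2/45.
If it is in either of chests 3 and 4 (prior 2/5 each): the guide has 2 equally likely choices, so probability 1/2; weight (2/5)·(1/2) = 1/5 each.
The weights sum to 4/9.
So P(the ruby in chest 3 | the guide opened chest 1) = (1/5) / (4/9) = 9/20.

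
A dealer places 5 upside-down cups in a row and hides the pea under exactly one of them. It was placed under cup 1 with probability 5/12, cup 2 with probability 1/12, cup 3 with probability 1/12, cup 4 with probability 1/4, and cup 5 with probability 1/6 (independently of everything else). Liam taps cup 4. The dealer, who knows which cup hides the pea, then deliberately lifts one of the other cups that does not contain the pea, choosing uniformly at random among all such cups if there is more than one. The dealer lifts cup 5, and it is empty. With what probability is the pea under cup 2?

4/37

Condition on the true location of the pea.
If it is under cup 1 (prior 5/12): the dealer has 3 equally likely choices, so probability 1/3; weight (5/12)·(1/3) = 5/36.
If it is under either of cups 2 and 3 (prior 1/12 each): the dealer has 3 equally likely choices, so probability 1/3; weight (1/12)·(1/3) = 1/36 each.
If it is under cup 4 (prior 1/4): the dealer has 4 equally likely choices, so probability 1/4; weight (1/4)·(1/4) = 1/16.
If it is under cup 5 (prior 1/6): the dealer opened cup 5, so this case is ruled out; weight (1/6)·0 = 0.
The weights sum to 37/144.
So P(the pea under cup 2 | the dealer opened cup 5) = (1/36) / (37/144) = 4/37.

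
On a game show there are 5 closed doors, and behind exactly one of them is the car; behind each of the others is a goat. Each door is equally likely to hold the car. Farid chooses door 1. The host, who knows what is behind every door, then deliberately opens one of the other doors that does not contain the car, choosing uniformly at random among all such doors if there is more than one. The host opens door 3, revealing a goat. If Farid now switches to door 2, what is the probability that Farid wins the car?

Condition on the true location of the car.
If it is behind door 1 (prior 1/5): the host has 4 equally likely choices, so probability 1/4; weight (1/5)·(1/4) = 1/20.
If it is behind any of doors 2, 4, and 5 (prior 1/5 each): the host has 3 equally likely choices, so probability 1/3; weight (1/5)·(1/3) = 1/15 each.
If it is behind door 3 (prior 1/5): the host opened door 3, so this case is ruled out; weight (1/5)·0 = 0.
The weights sum to 1/4.
So P(the car behind door 2 | the host opened door 3) = (1/15) / (1/4) = 4/15.

4/15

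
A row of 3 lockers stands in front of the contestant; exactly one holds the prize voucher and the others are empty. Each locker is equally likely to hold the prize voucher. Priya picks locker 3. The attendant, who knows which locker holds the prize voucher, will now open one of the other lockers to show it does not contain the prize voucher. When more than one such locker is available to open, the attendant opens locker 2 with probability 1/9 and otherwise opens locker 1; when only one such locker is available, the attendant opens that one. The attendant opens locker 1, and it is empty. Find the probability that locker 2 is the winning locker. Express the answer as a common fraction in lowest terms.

Apply Bayes' rule, conditioning on where the prize voucher actually is.
If it is in locker 1 (prior 1/3): the attendant opened locker 1, so this case is ruled out; weight (1/3)·0 = 0.
If it is in locker 2 (prior 1/3): only locker 1 is available, probability 1; weight (1/3)·1 = 1/3.
If it is in locker 3 (prior 1/3): locker 2 is available but not opened, probability 8/9; weight (1/3)·(8/9) = 8/27.
The weights sum to 17/27.
So P(the prize voucher in locker 2 | the attendant opened locker 1) = (1/3) / (17/27) = 9/17.

9/17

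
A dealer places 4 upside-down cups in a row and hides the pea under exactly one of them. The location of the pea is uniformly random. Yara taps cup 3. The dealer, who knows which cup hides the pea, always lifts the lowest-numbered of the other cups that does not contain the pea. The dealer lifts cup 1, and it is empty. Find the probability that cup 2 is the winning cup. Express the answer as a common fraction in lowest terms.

Apply Bayes' rule, conditioning on where the pea actually is.
If it is under cup 1 (prior 1/4): the dealer opened cup 1, so this case is ruled out; weight (1/4)·0 = 0.
If it is under any of cups 2, 3, and 4 (prior 1/4 each): cup 1 is the lowest-numbered option available, probability 1; weight (1/4)·1 = 1/4 each.
The weights sum to 3/4.
So P(the pea under cup 2 | the dealer opened cup 1) = (1/4) / (3/4) = 1/3.

1/3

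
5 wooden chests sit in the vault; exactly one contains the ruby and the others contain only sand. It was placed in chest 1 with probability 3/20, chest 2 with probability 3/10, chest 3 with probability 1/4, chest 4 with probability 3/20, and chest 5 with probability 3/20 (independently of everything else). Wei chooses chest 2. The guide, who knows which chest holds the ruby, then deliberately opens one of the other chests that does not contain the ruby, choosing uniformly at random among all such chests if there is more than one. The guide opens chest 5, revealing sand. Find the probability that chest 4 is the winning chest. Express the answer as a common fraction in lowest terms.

Consider each possible location of the ruby in turn.
If it is in either of chests 1 and 4 (prior 3/20 each): the guide has 3 equally likely choices, so probability 1/3; weight (3/20)·(1/3) = 1/20 each.
If it is in chest 2 (prior 3/10): the guide has 4 equally likely choices, so probability 1/4; weight (3/10)·(1/4) = 3/40.
If it is in chest 3 (prior 1/4): the guide has 3 equally likely choices, so probability 1/3; weight (1/4)·(1/3) = 1/12.
If it is in chest 5 (prior 3/20): the guide opened chest 5, so this case is ruled out; weight (3/20)·0 = 0.
The weights sum to 31/120.
So P(the ruby in chest 4 | the guide opened chest 5) = (1/20) / (31/120) = 6/31.

6/31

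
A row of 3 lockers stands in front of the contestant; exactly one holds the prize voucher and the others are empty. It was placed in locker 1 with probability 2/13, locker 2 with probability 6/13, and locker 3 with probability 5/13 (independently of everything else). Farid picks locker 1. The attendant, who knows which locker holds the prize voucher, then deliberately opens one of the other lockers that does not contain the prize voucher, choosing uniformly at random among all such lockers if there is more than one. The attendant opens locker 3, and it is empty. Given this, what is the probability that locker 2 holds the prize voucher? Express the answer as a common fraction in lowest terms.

6/7

Consider each possible location of the prize voucher in turn.
If it is in locker 1 (prior 2/13): the attendant has 2 equally likely choices, so probability 1/2; weight (2/13)·(1/2) = 1/13.
If it is in locker 2 (prior 6/13): the attendant has no choice, probability 1; weight (6/13)·1 = 6/13.
If it is in locker 3 (prior 5/13): the attendant opened locker 3, so this case is ruled out; weight (5/13)·0 = 0.
The weights sum to 7/13.
So P(the prize voucher in locker 2 | the attendant opened locker 3) = (6/13) / (7/13) = 6/7.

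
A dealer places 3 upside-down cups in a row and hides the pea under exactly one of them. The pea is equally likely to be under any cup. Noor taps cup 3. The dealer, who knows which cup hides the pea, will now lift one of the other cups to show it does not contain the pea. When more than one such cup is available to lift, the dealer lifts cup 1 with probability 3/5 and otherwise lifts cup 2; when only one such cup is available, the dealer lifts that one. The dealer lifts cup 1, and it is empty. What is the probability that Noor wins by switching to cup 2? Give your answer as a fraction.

5/8

Consider each possible location of the pea in turn.
If it is under cup 1 (prior 1/3): the dealer opened cup 1, so this case is ruled out; weight (1/3)·0 = 0.
If it is under cup 2 (prior 1/3): only cup 1 is available, probability 1; weight (1/3)·1 = 1/3.
If it is under cup 3 (prior 1/3): cup 1 is available, opened with probability 3/5; weight (1/3)·(3/5) = 1/5.
The weights sum to 8/15.
So P(the pea under cup 2 | the dealer opened cup 1) = (1/3) / (8/15) = 5/8.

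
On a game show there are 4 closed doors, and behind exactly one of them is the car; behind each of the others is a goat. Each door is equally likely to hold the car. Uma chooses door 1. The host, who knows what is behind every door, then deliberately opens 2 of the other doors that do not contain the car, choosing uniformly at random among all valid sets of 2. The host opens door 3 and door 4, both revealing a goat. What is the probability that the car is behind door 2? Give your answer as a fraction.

Apply Bayes' rule, conditioning on where the car actually is.
If it is behind door 1 (prior 1/4): the host has 3 equally likely choices, so probability 1/3; weight (1/4)·(1/3) = 1/12.
If it is behind door 2 (prior 1/4): the host has no choice, probability 1; weight (1/4)·1 = 1/4.
If it is behind either of doors 3 and 4 (prior 1/4 each): that door was opened and seen not to hold the prize — ruled out; weight (1/4)·0 = 0 each.
The weights sum to 1/3.
So P(the car behind door 2 | the host opened door 3 and door 4) = (1/4) / (1/3) = 3/4.

3/4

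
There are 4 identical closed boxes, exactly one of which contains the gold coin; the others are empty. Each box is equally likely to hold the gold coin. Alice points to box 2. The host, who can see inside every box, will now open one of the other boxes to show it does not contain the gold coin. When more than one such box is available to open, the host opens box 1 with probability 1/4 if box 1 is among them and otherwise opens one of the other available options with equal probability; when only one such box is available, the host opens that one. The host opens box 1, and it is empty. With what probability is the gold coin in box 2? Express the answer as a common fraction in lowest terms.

Consider each possible location of the gold coin in turn.
If it is in box 1 (prior 1/4): the host opened box 1, so this case is ruled out; weight (1/4)·0 = 0.
If it is in any of boxes 2, 3, and 4 (prior 1/4 each): box 1 is available, opened with probability 1/4; weight (1/4)·(1/4) = 1/16 each.
The weights sum to 3/16.
So P(the gold coin in box 2 | the host opened box 1) = (1/16) / (3/16) = 1/3.

1/3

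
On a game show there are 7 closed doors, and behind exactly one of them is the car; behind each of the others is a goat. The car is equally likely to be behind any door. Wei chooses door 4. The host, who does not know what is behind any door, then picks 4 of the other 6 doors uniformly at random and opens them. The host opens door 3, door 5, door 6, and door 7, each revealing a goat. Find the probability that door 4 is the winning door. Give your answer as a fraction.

1/3

Because the host chose which doors to open without knowing where the car is, the choice is independent of the prize location. Learning that none of the 4 opened doors holds the car simply rules out those 4 locations and leaves the remaining 3 doors still equally likely by symmetry.
So P(the car behind door 4) = 1/3.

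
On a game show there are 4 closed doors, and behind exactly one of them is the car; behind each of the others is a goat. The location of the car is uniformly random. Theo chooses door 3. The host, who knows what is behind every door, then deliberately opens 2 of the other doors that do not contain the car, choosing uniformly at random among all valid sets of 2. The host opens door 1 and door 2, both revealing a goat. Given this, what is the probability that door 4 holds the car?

Consider each possible location of the car in turn.
If it is behind either of doors 1 and 2 (prior 1/4 each): that door was opened and seen not to hold the prize — ruled out; weight (1/4)·0 = 0 each.
If it is behind door 3 (prior 1/4): the host has 3 equally likely choices, so probability 1/3; weight (1/4)·(1/3) = 1/12.
If it is behind door 4 (prior 1/4): the host has no choice, probability 1; weight (1/4)·1 = 1/4.
The weights sum to 1/3.
So P(the car behind door 4 | the host opened door 1 and door 2) = (1/4) / (1/3) = 3/4.

3/4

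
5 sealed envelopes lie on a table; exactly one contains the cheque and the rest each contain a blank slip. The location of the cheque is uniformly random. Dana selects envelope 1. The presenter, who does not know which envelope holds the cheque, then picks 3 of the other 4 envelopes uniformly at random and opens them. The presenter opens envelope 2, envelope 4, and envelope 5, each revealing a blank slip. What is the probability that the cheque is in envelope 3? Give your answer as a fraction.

1/2

Because the presenter chose which envelopes to open without knowing where the cheque is, the choice is independent of the prize location. Learning that none of the 3 opened envelopes holds the cheque simply rules out those 3 locations and leaves the remaining 2 envelopes still equally likely by symmetry.
So P(the cheque in envelope 3) = 1/2.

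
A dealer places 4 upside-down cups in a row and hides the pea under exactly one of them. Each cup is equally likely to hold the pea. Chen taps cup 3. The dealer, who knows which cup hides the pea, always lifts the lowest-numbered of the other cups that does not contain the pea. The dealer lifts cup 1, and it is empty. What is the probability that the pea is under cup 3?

1/3

Consider each possible location of the pea in turn.
If it is under cup 1 (prior 1/4): the dealer opened cup 1, so this case is ruled out; weight (1/4)·0 = 0.
If it is under any of cups 2, 3, and 4 (prior 1/4 each): cup 1 is the lowest-numbered option available, probability 1; weight (1/4)·1 = 1/4 each.
The weights sum to 3/4.
So P(the pea under cup 3 | the dealer opened cup 1) = (1/4) / (3/4) = 1/3.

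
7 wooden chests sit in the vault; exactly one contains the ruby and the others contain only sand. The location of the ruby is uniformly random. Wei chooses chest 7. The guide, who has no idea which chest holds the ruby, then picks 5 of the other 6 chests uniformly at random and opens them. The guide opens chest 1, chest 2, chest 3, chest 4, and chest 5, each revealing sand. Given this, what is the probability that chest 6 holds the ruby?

Because the guide chose which chests to open without knowing where the ruby is, the choice is independent of the prize location. Learning that none of the 5 opened chests holds the ruby simply rules out those 5 locations and leaves the remaining 2 chests still equally likely by symmetry.
So P(the ruby in chest 6) = 1/2.

1/2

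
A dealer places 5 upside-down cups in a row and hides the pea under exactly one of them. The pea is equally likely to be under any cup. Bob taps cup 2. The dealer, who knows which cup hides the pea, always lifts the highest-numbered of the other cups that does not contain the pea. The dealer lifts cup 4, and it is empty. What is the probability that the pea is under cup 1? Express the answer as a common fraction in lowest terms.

0

Condition on the true location of the pea.
If it is under any of cups 1, 2, and 3 (prior 1/5 each): the dealer would have opened cup 5 instead, probability 0; weight (1/5)·0 = 0 each.
If it is under cup 4 (prior 1/5): the dealer opened cup 4, so this case is ruled out; weight (1/5)·0 = 0.
If it is under cup 5 (prior 1/5): cup 4 is the highest-numbered option available, probability 1; weight (1/5)·1 = 1/5.
The weights sum to 1/5.
So P(the pea under cup 1 | the dealer opened cup 4) = 0 / (1/5) = 0.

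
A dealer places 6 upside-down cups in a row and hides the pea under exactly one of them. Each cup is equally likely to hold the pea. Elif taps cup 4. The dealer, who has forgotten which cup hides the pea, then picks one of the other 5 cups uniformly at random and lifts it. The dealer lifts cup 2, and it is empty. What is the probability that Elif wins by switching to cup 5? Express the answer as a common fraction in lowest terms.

Because the dealer chose which cup to lift without knowing where the pea is, the choice is independent of the prize location. Learning that cup 2 does not hold the pea simply rules out that one location and leaves the remaining 5 cups still equally likely by symmetry.
So P(the pea under cup 5) = 1/5.

1/5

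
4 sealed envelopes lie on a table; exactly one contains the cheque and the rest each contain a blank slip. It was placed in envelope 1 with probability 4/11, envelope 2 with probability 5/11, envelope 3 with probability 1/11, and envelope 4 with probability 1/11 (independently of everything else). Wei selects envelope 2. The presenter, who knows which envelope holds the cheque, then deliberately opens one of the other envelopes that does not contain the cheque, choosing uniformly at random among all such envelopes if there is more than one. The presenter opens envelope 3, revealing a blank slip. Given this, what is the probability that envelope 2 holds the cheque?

2/5

Condition on the true location of the cheque.
If it is in envelope 1 (prior 4/11): the presenter has 2 equally likely choices, so probability 1/2; weight (4/11)·(1/2) = 2/11.
If it is in envelope 2 (prior 5/11): the presenter has 3 equally likely choices, so probability 1/3; weight (5/11)·(1/3) = 5/33.
If it is in envelope 3 (prior 1/11): the presenter opened envelope 3, so this case is ruled out; weight (1/11)·0 = 0.
If it is in envelope 4 (prior 1/11): the presenter has 2 equally likely choices, so probability 1/2; weight (1/11)·(1/2) = 1/22.
The weights sum to 25/66.
So P(the cheque in envelope 2 | the presenter opened envelope 3) = (5/33) / (25/66) = 2/5.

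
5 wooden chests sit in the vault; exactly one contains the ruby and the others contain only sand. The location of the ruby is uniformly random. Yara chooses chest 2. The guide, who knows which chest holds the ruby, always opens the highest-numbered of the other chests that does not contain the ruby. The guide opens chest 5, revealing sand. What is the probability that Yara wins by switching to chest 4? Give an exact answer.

Apply Bayes' rule, conditioning on where the ruby actually is.
If it is in any of chests 1, 2, 3, and 4 (prior 1/5 each): chest 5 is the highest-numbered option available, probability 1; weight (1/5)·1 = 1/5 each.
If it is in chest 5 (prior 1/5): the guide opened chest 5, so this case is ruled out; weight (1/5)·0 = 0.
The weights sum to 4/5.
So P(the ruby in chest 4 | the guide opened chest 5) = (1/5) / (4/5) = 1/4.

1/4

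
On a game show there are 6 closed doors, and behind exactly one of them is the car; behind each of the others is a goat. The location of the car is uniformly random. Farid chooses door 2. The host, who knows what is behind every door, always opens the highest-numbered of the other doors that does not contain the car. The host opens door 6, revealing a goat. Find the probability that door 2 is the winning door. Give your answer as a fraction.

Condition on the true location of the car.
If it is behind any of doors 1, 2, 3, 4, and 5 (prior 1/6 each): door 6 is the highest-numbered option available, probability 1; weight (1/6)·1 = 1/6 each.
If it is behind door 6 (prior 1/6): the host opened door 6, so this case is ruled out; weight (1/6)·0 = 0.
The weights sum to 5/6.
So P(the car behind door 2 | the host opened door 6) = (1/6) / (5/6) = 1/5.

1/5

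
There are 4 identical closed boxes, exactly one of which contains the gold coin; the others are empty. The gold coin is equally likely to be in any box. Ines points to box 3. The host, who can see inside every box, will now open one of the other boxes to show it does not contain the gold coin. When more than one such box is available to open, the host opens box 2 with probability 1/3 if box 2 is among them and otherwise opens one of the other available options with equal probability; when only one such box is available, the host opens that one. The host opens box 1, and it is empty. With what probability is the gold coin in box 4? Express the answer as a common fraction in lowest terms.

4/9

Apply Bayes' rule, conditioning on where the gold coin actually is.
If it is in box 1 (prior 1/4): the host opened box 1, so this case is ruled out; weight (1/4)·0 = 0.
If it is in box 2 (prior 1/4): box 2 holds the prize so is unavailable; the host chooses uniformly among the 2 others, probability 1/2; weight (1/4)·(1/2) = 1/8.
If it is in box 3 (prior 1/4): box 2 is available but not opened; box 1 gets probability (1 − 1/3)/2 = 1/3; weight (1/4)·(1/3) = 1/12.
If it is in box 4 (prior 1/4): box 2 is available but not opened, probability 2/3; weight (1/4)·(2/3) = 1/6.
The weights sum to 3/8.
So P(the gold coin in box 4 | the host opened box 1) = (1/6) / (3/8) = 4/9.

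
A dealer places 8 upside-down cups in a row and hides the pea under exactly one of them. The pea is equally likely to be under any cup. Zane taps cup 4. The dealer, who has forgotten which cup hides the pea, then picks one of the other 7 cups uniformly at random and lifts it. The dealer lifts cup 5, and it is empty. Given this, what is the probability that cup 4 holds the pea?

Apply Bayes' rule, conditioning on where the pea actually is.
If it is under any of cups 1, 2, 3, 4, 6, 7, and 8 (prior 1/8 each): the dealer picks cup 5 with probability 1/7 regardless, and it is not the prize; weight (1/8)·(1/7) = 1/56 each.
If it is under cup 5 (prior 1/8): the dealer opened cup 5, so this case is ruled out; weight (1/8)·0 = 0.
The weights sum to 1/8.
So P(the pea under cup 4 | the dealer opened cup 5) = (1/56) / (1/8) = 1/7.

1/7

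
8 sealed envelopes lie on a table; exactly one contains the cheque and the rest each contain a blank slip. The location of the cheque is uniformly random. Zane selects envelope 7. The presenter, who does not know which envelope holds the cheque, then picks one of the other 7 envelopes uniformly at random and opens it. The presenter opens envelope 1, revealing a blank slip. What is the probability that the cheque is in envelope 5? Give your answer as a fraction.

1/7

Consider each possible location of the cheque in turn.
If it is in envelope 1 (prior 1/8): the presenter opened envelope 1, so this case is ruled out; weight (1/8)·0 = 0.
If it is in any of envelopes 2, 3, 4, 5, 6, 7, and 8 (prior 1/8 each): the presenter picks envelope 1 with probability 1/7 regardless, and it is not the prize; weight (1/8)·(1/7) = 1/56 each.
The weights sum to 1/8.
So P(the cheque in envelope 5 | the presenter opened envelope 1) = (1/56) / (1/8) = 1/7.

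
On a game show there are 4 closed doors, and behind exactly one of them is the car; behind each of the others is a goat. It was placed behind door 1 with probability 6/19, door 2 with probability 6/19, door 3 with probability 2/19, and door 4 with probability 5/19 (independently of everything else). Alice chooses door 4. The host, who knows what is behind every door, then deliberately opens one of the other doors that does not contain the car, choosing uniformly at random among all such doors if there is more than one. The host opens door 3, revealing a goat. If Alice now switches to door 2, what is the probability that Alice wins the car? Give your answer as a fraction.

9/23

Condition on the true location of the car.
If it is behind either of doors 1 and 2 (prior 6/19 each): the host has 2 equally likely choices, so probability 1/2; weight (6/19)·(1/2) = 3/19 each.
If it is behind door 3 (prior 2/19): the host opened door 3, so this case is ruled out; weight (2/19)·0 = 0.
If it is behind door 4 (prior 5/19): the host has 3 equally likely choices, so probability 1/3; weight (5/19)·(1/3) = 5/57.
The weights sum to 23/57.
So P(the car behind door 2 | the host opened door 3) = (3/19) / (23/57) = 9/23.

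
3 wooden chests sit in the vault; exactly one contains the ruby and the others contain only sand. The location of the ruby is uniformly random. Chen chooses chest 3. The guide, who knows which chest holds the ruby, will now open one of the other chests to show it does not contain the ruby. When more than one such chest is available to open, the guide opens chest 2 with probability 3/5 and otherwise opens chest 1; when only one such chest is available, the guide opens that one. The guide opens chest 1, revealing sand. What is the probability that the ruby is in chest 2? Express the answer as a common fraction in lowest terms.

5/7

Consider each possible location of the ruby in turn.
If it is in chest 1 (prior 1/3): the guide opened chest 1, so this case is ruled out; weight (1/3)·0 = 0.
If it is in chest 2 (prior 1/3): only chest 1 is available, probability 1; weight (1/3)·1 = 1/3.
If it is in chest 3 (prior 1/3): chest 2 is available but not opened, probability 2/5; weight (1/3)·(2/5) = 2/15.
The weights sum to 7/15.
So P(the ruby in chest 2 | the guide opened chest 1) = (1/3) / (7/15) = 5/7.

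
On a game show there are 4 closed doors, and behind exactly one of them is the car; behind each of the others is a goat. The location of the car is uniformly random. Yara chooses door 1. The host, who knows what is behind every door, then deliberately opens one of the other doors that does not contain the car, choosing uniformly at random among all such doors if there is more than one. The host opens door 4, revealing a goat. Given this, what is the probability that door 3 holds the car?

Apply Bayes' rule, conditioning on where the car actually is.
If it is behind door 1 (prior 1/4): the host has 3 equally likely choices, so probability 1/3; weight (1/4)·(1/3) = 1/12.
If it is behind either of doors 2 and 3 (prior 1/4 each): the host has 2 equally likely choices, so probability 1/2; weight (1/4)·(1/2) = 1/8 each.
If it is behind door 4 (prior 1/4): the host opened door 4, so this case is ruled out; weight (1/4)·0 = 0.
The weights sum to 1/3.
So P(the car behind door 3 | the host opened door 4) = (1/8) / (1/3) = 3/8.

3/8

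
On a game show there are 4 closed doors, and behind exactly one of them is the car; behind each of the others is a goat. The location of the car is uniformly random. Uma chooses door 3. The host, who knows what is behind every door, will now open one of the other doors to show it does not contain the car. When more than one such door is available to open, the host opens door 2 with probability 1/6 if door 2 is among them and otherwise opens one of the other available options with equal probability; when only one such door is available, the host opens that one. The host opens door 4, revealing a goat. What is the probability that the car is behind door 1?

Apply Bayes' rule, conditioning on where the car actually is.
If it is behind door 1 (prior 1/4): door 2 is available but not opened, probability 5/6; weight (1/4)·(5/6) = 5/24.
If it is behind door 2 (prior 1/4): door 2 holds the prize so is unavailable; the host chooses uniformly among the 2 others, probability 1/2; weight (1/4)·(1/2) = 1/8.
If it is behind door 3 (prior 1/4): door 2 is available but not opened; door 4 gets probability (1 − 1/6)/2 = 5/12; weight (1/4)·(5/12) = 5/48.
If it is behind door 4 (prior 1/4): the host opened door 4, so this case is ruled out; weight (1/4)·0 = 0.
The weights sum to 7/16.
So P(the car behind door 1 | the host opened door 4) = (5/24) / (7/16) = 10/21.

10/21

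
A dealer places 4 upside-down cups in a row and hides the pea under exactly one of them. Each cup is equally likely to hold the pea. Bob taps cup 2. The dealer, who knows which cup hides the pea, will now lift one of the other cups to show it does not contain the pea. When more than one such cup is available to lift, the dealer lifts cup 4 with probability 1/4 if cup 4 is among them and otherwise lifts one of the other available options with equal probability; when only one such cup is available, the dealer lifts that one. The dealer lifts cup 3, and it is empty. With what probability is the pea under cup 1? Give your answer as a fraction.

6/13

Consider each possible location of the pea in turn.
If it is under cup 1 (prior 1/4): cup 4 is available but not opened, probability 3/4; weight (1/4)·(3/4) = 3/16.
If it is under cup 2 (prior 1/4): cup 4 is available but not opened; cup 3 gets probability (1 − 1/4)/2 = 3/8; weight (1/4)·(3/8) = 3/32.
If it is under cup 3 (prior 1/4): the dealer opened cup 3, so this case is ruled out; weight (1/4)·0 = 0.
If it is under cup 4 (prior 1/4): cup 4 holds the prize so is unavailable; the dealer chooses uniformly among the 2 others, probability 1/2; weight (1/4)·(1/2) = 1/8.
The weights sum to 13/32.
So P(the pea under cup 1 | the dealer opened cup 3) = (3/16) / (13/32) = 6/13.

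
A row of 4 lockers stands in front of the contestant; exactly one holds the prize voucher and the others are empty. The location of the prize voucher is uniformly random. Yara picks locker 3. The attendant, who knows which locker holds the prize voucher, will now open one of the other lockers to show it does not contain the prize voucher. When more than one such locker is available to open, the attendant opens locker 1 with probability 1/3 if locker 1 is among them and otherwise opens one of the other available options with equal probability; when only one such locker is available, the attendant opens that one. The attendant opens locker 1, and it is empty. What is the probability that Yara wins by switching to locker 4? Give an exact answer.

1/3

Apply Bayes' rule, conditioning on where the prize voucher actually is.
If it is in locker 1 (prior 1/4): the attendant opened locker 1, so this case is ruled out; weight (1/4)·0 = 0.
If it is in any of lockers 2, 3, and 4 (prior 1/4 each): locker 1 is available, opened with probability 1/3; weight (1/4)·(1/3) = 1/12 each.
The weights sum to 1/4.
So P(the prize voucher in locker 4 | the attendant opened locker 1) = (1/12) / (1/4) = 1/3.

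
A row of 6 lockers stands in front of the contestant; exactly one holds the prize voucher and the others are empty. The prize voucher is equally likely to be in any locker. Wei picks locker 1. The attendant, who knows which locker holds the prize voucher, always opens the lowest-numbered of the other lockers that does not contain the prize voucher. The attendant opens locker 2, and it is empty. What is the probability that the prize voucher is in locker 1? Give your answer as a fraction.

1/5

Apply Bayes' rule, conditioning on where the prize voucher actually is.
If it is in any of lockers 1, 3, 4, 5, and 6 (prior 1/6 each): locker 2 is the lowest-numbered option available, probability 1; weight (1/6)·1 = 1/6 each.
If it is in locker 2 (prior 1/6): the attendant opened locker 2, so this case is ruled out; weight (1/6)·0 = 0.
The weights sum to 5/6.
So P(the prize voucher in locker 1 | the attendant opened locker 2) = (1/6) / (5/6) = 1/5.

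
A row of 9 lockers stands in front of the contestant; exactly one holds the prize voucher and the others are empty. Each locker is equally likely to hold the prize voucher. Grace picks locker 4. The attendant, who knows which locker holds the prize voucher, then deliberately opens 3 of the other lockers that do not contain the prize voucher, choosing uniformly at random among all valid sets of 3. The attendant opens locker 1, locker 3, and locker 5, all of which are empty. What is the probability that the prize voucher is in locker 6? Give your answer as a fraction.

Apply Bayes' rule, conditioning on where the prize voucher actually is.
If it is in any of lockers 1, 3, and 5 (prior 1/9 each): that locker was opened and seen not to hold the prize — ruled out; weight (1/9)·0 = 0 each.
If it is in any of lockers 2, 6, 7, 8, and 9 (prior 1/9 each): the attendant has 35 equally likely choices, so probability 1/35; weight (1/9)·(1/35) = 1/315 each.
If it is in locker 4 (prior 1/9): the attendant has 56 equally likely choices, so probability 1/56; weight (1/9)·(1/56) = 1/504.
The weights sum to 1/56.
So P(the prize voucher in locker 6 | the attendant opened locker 1, locker 3, and locker 5) = (1/315) / (1/56) = 8/45.

8/45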